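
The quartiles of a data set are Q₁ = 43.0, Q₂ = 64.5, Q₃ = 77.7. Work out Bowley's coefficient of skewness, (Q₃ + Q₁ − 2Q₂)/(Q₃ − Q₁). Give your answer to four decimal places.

numerator: Q₃ + Q₁ − 2Q₂ = 77.7 + 43.0 − 2×64.5 = -8.3000
denominator: Q₃ − Q₁ = 77.7 − 43.0 = 34.7000
Bowley skewness = -8.3000 / 34.7000 ≈ -0.2392

-0.2392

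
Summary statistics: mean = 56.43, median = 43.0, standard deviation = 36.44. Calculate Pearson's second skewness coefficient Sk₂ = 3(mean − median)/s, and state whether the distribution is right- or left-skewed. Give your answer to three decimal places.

1.106, right-skewed

Sk₂ = 3(56.43 − 43.0) / 36.44 = 3 × 13.4300 / 36.44
    = 40.2900 / 36.44 ≈ 1.106
Sk₂ > 0 ⇒ mean > median ⇒ right-skewed (positive skew).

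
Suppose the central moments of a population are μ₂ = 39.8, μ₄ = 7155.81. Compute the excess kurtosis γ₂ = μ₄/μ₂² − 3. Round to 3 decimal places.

1.517

μ₂² = 39.8² = 1584.04000
μ₄/μ₂² = 7155.81 / 1584.04000 = 4.51744
γ₂ = 4.51744 − 3 ≈ 1.517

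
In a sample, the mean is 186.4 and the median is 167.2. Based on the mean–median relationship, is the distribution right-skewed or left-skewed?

mean − median = 186.4 − 167.2 = 19.2
mean > median ⇒ the longer tail is on the right ⇒ right-skewed (positively skewed).

right-skewed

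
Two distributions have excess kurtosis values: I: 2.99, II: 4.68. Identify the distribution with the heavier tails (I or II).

Higher excess kurtosis ⇒ heavier tails relative to the normal distribution.
2.99 vs 4.68: the larger is 4.68, so II has heavier tails.

II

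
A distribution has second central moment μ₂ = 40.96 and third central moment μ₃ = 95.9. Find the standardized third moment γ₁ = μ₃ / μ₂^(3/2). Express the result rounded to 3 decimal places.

σ = √μ₂ = √40.96 = 6.40000
σ³ = μ₂^(3/2) = 262.14400
γ₁ = μ₃/σ³ = 95.9 / 262.14400 ≈ 0.366

0.366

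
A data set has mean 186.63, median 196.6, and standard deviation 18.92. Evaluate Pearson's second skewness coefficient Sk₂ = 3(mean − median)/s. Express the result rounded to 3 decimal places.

Sk₂ = 3(186.63 − 196.6) / 18.92 = 3 × -9.9700 / 18.92
    = -29.9100 / 18.92 ≈ -1.581

-1.581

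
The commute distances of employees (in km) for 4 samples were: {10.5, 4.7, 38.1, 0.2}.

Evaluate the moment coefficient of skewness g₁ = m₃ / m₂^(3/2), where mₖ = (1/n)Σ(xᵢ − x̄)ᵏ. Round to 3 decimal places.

0.950

x̄ = (10.5 + 4.7 + 38.1 + 0.2) / 4 = 13.3750
deviations (xᵢ − x̄): -2.8750, -8.6750, 24.7250, -13.1750
Σ(xᵢ − x̄)² = 868.4275 ⇒ m₂ = 868.4275/4 = 217.10688
Σ(xᵢ − x̄)³ = 12151.4951 ⇒ m₃ = 12151.4951/4 = 3037.87378
m₂^(3/2) = 217.10688^(1.5) = 3198.97145
g₁ = m₃ / m₂^(3/2) = 3037.87378 / 3198.97145 ≈ 0.950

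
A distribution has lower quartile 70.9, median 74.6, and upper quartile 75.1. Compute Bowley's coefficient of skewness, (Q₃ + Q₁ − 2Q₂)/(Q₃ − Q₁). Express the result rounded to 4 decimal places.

-0.7619

numerator: Q₃ + Q₁ − 2Q₂ = 75.1 + 70.9 − 2×74.6 = -3.2000
denominator: Q₃ − Q₁ = 75.1 − 70.9 = 4.2000
Bowley skewness = -3.2000 / 4.2000 ≈ -0.7619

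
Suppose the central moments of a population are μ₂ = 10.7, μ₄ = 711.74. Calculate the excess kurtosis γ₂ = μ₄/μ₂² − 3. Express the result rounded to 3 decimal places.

μ₂² = 10.7² = 114.49000
μ₄/μ₂² = 711.74 / 114.49000 = 6.21661
γ₂ = 6.21661 − 3 ≈ 3.217

3.217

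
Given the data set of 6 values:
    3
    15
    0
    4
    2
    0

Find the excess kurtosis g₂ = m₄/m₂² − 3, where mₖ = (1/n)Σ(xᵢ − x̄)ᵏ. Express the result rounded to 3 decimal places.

0.646

x̄ = 4.0000
Σ(xᵢ − x̄)² = 158.0000 ⇒ m₂ = 26.33333
Σ(xᵢ − x̄)⁴ = 15170.0000 ⇒ m₄ = 2528.33333
m₂² = 693.44444
g₂ = m₄/m₂² − 3 = 3.64605 − 3 ≈ 0.646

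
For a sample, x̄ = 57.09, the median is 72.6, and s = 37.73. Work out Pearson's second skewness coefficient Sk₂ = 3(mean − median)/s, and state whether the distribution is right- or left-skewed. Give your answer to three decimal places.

Sk₂ = 3(57.09 − 72.6) / 37.73 = 3 × -15.5100 / 37.73
    = -46.5300 / 37.73 ≈ -1.233
Sk₂ < 0 ⇒ mean < median ⇒ left-skewed (negative skew).

-1.233, left-skewed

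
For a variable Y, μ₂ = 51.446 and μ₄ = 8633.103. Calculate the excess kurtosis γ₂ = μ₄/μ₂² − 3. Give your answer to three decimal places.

0.262

μ₂² = 51.446² = 2646.69092
μ₄/μ₂² = 8633.103 / 2646.69092 = 3.26185
γ₂ = 3.26185 − 3 ≈ 0.262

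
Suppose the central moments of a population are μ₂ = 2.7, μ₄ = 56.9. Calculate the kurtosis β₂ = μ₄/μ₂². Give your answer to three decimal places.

μ₂² = 2.7² = 7.29000
μ₄/μ₂² = 56.9 / 7.29000 = 7.80521
β₂ ≈ 7.805

7.805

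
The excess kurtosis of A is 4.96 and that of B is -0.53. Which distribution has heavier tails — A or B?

Higher excess kurtosis ⇒ heavier tails relative to the normal distribution.
4.96 vs -0.53: the larger is 4.96, so A has heavier tails. (A is leptokurtic — heavier-than-normal tails; the other is platykurtic.)

A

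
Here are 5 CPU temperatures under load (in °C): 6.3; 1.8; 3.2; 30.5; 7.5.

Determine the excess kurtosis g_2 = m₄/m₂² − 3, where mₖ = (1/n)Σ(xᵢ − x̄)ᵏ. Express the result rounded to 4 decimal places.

0.0652

x̄ = 9.8600
Σ(xᵢ − x̄)² = 553.5720 ⇒ m₂ = 110.71440
Σ(xᵢ − x̄)⁴ = 187863.5084 ⇒ m₄ = 37572.70169
m₂² = 12257.67837
g_2 = m₄/m₂² − 3 = 3.06524 − 3 ≈ 0.0652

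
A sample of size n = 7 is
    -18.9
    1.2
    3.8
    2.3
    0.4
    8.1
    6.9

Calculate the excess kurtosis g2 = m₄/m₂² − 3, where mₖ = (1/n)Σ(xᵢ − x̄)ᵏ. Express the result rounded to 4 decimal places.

1.3179

x̄ = 0.5429
Σ(xᵢ − x̄)² = 489.6971 ⇒ m₂ = 69.95673
Σ(xᵢ − x̄)⁴ = 147919.7702 ⇒ m₄ = 21131.39575
m₂² = 4893.94473
g2 = m₄/m₂² − 3 = 4.31787 − 3 ≈ 1.3179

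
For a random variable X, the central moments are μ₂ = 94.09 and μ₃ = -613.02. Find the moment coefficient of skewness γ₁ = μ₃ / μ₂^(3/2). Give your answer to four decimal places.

-0.6717

σ = √μ₂ = √94.09 = 9.70000
σ³ = μ₂^(3/2) = 912.67300
γ₁ = μ₃/σ³ = -613.02 / 912.67300 ≈ -0.6717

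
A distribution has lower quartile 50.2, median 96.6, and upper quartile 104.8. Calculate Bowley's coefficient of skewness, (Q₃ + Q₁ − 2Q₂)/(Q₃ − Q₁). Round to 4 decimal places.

-0.6996

numerator: Q₃ + Q₁ − 2Q₂ = 104.8 + 50.2 − 2×96.6 = -38.2000
denominator: Q₃ − Q₁ = 104.8 − 50.2 = 54.6000
Bowley skewness = -38.2000 / 54.6000 ≈ -0.6996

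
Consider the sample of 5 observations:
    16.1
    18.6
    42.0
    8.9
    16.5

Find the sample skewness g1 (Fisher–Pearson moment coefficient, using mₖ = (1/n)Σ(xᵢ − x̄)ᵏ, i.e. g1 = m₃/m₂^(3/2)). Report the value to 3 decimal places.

x̄ = (16.1 + 18.6 + 42.0 + 8.9 + 16.5) / 5 = 20.4200
deviations (xᵢ − x̄): -4.3200, -1.8200, 21.5800, -11.5200, -3.9200
Σ(xᵢ − x̄)² = 635.7480 ⇒ m₂ = 635.7480/5 = 127.14960
Σ(xᵢ − x̄)³ = 8374.0181 ⇒ m₃ = 8374.0181/5 = 1674.80362
m₂^(3/2) = 127.14960^(1.5) = 1433.74692
g1 = m₃ / m₂^(3/2) = 1674.80362 / 1433.74692 ≈ 1.168

1.168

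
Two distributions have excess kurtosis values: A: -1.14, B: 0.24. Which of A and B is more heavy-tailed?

Higher excess kurtosis ⇒ heavier tails relative to the normal distribution.
-1.14 vs 0.24: the larger is 0.24, so B has heavier tails. (B is leptokurtic — heavier-than-normal tails; the other is platykurtic.)

B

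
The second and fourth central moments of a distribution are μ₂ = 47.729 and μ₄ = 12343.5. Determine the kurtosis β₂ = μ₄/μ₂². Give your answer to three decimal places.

μ₂² = 47.729² = 2278.05744
μ₄/μ₂² = 12343.5 / 2278.05744 = 5.41843
β₂ ≈ 5.418

5.418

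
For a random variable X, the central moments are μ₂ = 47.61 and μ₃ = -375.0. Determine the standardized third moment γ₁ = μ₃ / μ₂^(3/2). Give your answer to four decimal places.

-1.1415

σ = √μ₂ = √47.61 = 6.90000
σ³ = μ₂^(3/2) = 328.50900
γ₁ = μ₃/σ³ = -375.0 / 328.50900 ≈ -1.1415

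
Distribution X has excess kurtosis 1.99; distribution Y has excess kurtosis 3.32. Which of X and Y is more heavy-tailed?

Y

Higher excess kurtosis ⇒ heavier tails relative to the normal distribution.
1.99 vs 3.32: the larger is 3.32, so Y has heavier tails.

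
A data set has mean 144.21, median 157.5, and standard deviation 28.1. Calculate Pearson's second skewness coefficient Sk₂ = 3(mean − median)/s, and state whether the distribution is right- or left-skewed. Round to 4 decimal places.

Sk₂ = 3(144.21 − 157.5) / 28.1 = 3 × -13.2900 / 28.1
    = -39.8700 / 28.1 ≈ -1.4189
Sk₂ < 0 ⇒ mean < median ⇒ left-skewed (negative skew).

-1.4189, left-skewed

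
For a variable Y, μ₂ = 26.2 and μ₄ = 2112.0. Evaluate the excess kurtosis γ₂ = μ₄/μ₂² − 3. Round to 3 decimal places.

μ₂² = 26.2² = 686.44000
μ₄/μ₂² = 2112.0 / 686.44000 = 3.07674
γ₂ = 3.07674 − 3 ≈ 0.077

0.077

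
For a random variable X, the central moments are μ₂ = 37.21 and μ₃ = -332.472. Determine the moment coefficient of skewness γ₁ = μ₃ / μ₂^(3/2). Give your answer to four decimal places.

-1.4648

σ = √μ₂ = √37.21 = 6.10000
σ³ = μ₂^(3/2) = 226.98100
γ₁ = μ₃/σ³ = -332.472 / 226.98100 ≈ -1.4648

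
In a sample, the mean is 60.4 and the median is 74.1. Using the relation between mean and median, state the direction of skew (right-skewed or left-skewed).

left-skewed

mean − median = 60.4 − 74.1 = -13.7
mean < median ⇒ the longer tail is on the left ⇒ left-skewed (negatively skewed).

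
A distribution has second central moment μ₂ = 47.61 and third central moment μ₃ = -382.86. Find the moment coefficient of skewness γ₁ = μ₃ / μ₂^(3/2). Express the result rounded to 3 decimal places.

-1.165

σ = √μ₂ = √47.61 = 6.90000
σ³ = μ₂^(3/2) = 328.50900
γ₁ = μ₃/σ³ = -382.86 / 328.50900 ≈ -1.165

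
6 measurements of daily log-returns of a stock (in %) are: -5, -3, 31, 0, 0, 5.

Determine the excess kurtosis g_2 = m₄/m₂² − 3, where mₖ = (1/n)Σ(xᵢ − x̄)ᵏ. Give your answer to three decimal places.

x̄ = 4.6667
Σ(xᵢ − x̄)² = 889.3333 ⇒ m₂ = 148.22222
Σ(xᵢ − x̄)⁴ = 494000.4444 ⇒ m₄ = 82333.40741
m₂² = 21969.82716
g_2 = m₄/m₂² − 3 = 3.74757 − 3 ≈ 0.748

0.748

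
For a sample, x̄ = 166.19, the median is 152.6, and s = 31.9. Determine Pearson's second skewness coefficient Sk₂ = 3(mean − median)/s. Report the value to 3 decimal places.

Sk₂ = 3(166.19 − 152.6) / 31.9 = 3 × 13.5900 / 31.9
    = 40.7700 / 31.9 ≈ 1.278

1.278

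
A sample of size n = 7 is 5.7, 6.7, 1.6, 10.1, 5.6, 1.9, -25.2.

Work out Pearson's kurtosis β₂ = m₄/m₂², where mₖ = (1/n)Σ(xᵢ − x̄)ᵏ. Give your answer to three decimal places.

x̄ = 0.9143
Σ(xᵢ − x̄)² = 846.1086 ⇒ m₂ = 120.87265
Σ(xᵢ − x̄)⁴ = 474311.7305 ⇒ m₄ = 67758.81864
m₂² = 14610.19826
β₂ = m₄/m₂² = 67758.81864 / 14610.19826 ≈ 4.638

4.638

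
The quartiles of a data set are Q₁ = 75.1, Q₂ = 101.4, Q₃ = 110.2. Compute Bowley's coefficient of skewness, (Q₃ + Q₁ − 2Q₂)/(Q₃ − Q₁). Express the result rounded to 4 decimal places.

-0.4986

numerator: Q₃ + Q₁ − 2Q₂ = 110.2 + 75.1 − 2×101.4 = -17.5000
denominator: Q₃ − Q₁ = 110.2 − 75.1 = 35.1000
Bowley skewness = -17.5000 / 35.1000 ≈ -0.4986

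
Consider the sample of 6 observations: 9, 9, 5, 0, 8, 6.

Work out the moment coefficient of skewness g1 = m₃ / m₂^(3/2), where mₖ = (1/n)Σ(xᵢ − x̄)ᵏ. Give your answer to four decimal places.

x̄ = (9 + 9 + 5 + 0 + 8 + 6) / 6 = 6.1667
deviations (xᵢ − x̄): 2.8333, 2.8333, -1.1667, -6.1667, 1.8333, -0.1667
Σ(xᵢ − x̄)² = 58.8333 ⇒ m₂ = 58.8333/6 = 9.80556
Σ(xᵢ − x̄)³ = -184.4444 ⇒ m₃ = -184.4444/6 = -30.74074
m₂^(3/2) = 9.80556^(1.5) = 30.70494
g1 = m₃ / m₂^(3/2) = -30.74074 / 30.70494 ≈ -1.0012

-1.0012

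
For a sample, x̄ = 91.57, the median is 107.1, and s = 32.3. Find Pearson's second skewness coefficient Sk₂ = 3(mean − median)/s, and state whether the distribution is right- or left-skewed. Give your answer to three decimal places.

Sk₂ = 3(91.57 − 107.1) / 32.3 = 3 × -15.5300 / 32.3
    = -46.5900 / 32.3 ≈ -1.442
Sk₂ < 0 ⇒ mean < median ⇒ left-skewed (negative skew).

-1.442, left-skewed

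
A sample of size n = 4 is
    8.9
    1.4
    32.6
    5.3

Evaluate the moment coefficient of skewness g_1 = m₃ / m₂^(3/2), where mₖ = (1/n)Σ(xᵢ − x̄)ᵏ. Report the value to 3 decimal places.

0.992

x̄ = (8.9 + 1.4 + 32.6 + 5.3) / 4 = 12.0500
deviations (xᵢ − x̄): -3.1500, -10.6500, 20.5500, -6.7500
Σ(xᵢ − x̄)² = 591.2100 ⇒ m₂ = 591.2100/4 = 147.80250
Σ(xᵢ − x̄)³ = 7131.5640 ⇒ m₃ = 7131.5640/4 = 1782.89100
m₂^(3/2) = 147.80250^(1.5) = 1796.89487
g_1 = m₃ / m₂^(3/2) = 1782.89100 / 1796.89487 ≈ 0.992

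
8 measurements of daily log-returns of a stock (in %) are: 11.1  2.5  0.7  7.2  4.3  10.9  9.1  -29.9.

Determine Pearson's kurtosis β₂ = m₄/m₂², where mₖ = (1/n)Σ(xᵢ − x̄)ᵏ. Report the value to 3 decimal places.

5.257

x̄ = 1.9875
Σ(xᵢ − x̄)² = 1264.3088 ⇒ m₂ = 158.03859
Σ(xᵢ − x̄)⁴ = 1050441.5197 ⇒ m₄ = 131305.18997
m₂² = 24976.19711
β₂ = m₄/m₂² = 131305.18997 / 24976.19711 ≈ 5.257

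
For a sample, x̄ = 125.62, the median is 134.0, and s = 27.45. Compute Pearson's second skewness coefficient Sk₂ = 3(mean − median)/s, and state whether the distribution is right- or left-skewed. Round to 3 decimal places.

-0.916, left-skewed

Sk₂ = 3(125.62 − 134.0) / 27.45 = 3 × -8.3800 / 27.45
    = -25.1400 / 27.45 ≈ -0.916
Sk₂ < 0 ⇒ mean < median ⇒ left-skewed (negative skew).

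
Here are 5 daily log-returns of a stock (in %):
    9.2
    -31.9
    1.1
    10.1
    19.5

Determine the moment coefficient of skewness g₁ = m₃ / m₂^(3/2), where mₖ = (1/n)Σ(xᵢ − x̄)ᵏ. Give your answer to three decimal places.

x̄ = (9.2 - 31.9 + 1.1 + 10.1 + 19.5) / 5 = 1.6000
deviations (xᵢ − x̄): 7.6000, -33.5000, -0.5000, 8.5000, 17.9000
Σ(xᵢ − x̄)² = 1572.9200 ⇒ m₂ = 1572.9200/5 = 314.58400
Σ(xᵢ − x̄)³ = -30807.0600 ⇒ m₃ = -30807.0600/5 = -6161.41200
m₂^(3/2) = 314.58400^(1.5) = 5579.62415
g₁ = m₃ / m₂^(3/2) = -6161.41200 / 5579.62415 ≈ -1.104

-1.104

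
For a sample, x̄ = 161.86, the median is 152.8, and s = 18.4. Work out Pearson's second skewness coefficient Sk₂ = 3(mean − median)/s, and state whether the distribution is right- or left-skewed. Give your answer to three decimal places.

Sk₂ = 3(161.86 − 152.8) / 18.4 = 3 × 9.0600 / 18.4
    = 27.1800 / 18.4 ≈ 1.477
Sk₂ > 0 ⇒ mean > median ⇒ right-skewed (positive skew).

1.477, right-skewed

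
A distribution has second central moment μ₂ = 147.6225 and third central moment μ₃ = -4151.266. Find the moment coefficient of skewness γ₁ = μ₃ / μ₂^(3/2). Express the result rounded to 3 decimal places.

σ = √μ₂ = √147.6225 = 12.15000
σ³ = μ₂^(3/2) = 1793.61338
γ₁ = μ₃/σ³ = -4151.266 / 1793.61338 ≈ -2.314

-2.314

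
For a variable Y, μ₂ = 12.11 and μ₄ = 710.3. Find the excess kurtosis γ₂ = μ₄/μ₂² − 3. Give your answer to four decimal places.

1.8434

μ₂² = 12.11² = 146.65210
μ₄/μ₂² = 710.3 / 146.65210 = 4.84344
γ₂ = 4.84344 − 3 ≈ 1.8434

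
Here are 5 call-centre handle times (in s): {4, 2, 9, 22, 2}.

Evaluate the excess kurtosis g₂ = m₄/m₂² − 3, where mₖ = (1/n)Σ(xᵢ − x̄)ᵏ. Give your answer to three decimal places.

-0.341

x̄ = 7.8000
Σ(xᵢ − x̄)² = 284.8000 ⇒ m₂ = 56.96000
Σ(xᵢ − x̄)⁴ = 43132.5760 ⇒ m₄ = 8626.51520
m₂² = 3244.44160
g₂ = m₄/m₂² − 3 = 2.65886 − 3 ≈ -0.341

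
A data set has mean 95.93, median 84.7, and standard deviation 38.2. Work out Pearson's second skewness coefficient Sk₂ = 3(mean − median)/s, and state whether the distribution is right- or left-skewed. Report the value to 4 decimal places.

Sk₂ = 3(95.93 − 84.7) / 38.2 = 3 × 11.2300 / 38.2
    = 33.6900 / 38.2 ≈ 0.8819
Sk₂ > 0 ⇒ mean > median ⇒ right-skewed (positive skew).

0.8819, right-skewed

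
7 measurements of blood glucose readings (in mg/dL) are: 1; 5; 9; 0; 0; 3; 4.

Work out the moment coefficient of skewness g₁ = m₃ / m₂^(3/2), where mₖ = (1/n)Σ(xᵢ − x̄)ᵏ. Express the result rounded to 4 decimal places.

0.7222

x̄ = (1 + 5 + 9 + 0 + 0 + 3 + 4) / 7 = 3.1429
deviations (xᵢ − x̄): -2.1429, 1.8571, 5.8571, -3.1429, -3.1429, -0.1429, 0.8571
Σ(xᵢ − x̄)² = 62.8571 ⇒ m₂ = 62.8571/7 = 8.97959
Σ(xᵢ − x̄)³ = 136.0408 ⇒ m₃ = 136.0408/7 = 19.43440
m₂^(3/2) = 8.97959^(1.5) = 26.90822
g₁ = m₃ / m₂^(3/2) = 19.43440 / 26.90822 ≈ 0.7222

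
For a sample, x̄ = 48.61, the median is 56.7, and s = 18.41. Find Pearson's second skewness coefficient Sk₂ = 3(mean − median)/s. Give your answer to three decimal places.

-1.318

Sk₂ = 3(48.61 − 56.7) / 18.41 = 3 × -8.0900 / 18.41
    = -24.2700 / 18.41 ≈ -1.318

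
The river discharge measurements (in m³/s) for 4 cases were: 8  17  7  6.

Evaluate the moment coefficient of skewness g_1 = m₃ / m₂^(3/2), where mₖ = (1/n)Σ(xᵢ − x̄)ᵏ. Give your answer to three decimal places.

1.066

x̄ = (8 + 17 + 7 + 6) / 4 = 9.5000
deviations (xᵢ − x̄): -1.5000, 7.5000, -2.5000, -3.5000
Σ(xᵢ − x̄)² = 77.0000 ⇒ m₂ = 77.0000/4 = 19.25000
Σ(xᵢ − x̄)³ = 360.0000 ⇒ m₃ = 360.0000/4 = 90.00000
m₂^(3/2) = 19.25000^(1.5) = 84.45903
g_1 = m₃ / m₂^(3/2) = 90.00000 / 84.45903 ≈ 1.066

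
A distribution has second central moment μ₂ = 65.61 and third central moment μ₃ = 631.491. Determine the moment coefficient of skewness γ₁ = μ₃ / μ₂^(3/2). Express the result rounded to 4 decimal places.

σ = √μ₂ = √65.61 = 8.10000
σ³ = μ₂^(3/2) = 531.44100
γ₁ = μ₃/σ³ = 631.491 / 531.44100 ≈ 1.1883

1.1883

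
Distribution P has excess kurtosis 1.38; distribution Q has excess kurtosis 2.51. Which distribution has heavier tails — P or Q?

Higher excess kurtosis ⇒ heavier tails relative to the normal distribution.
1.38 vs 2.51: the larger is 2.51, so Q has heavier tails.

Q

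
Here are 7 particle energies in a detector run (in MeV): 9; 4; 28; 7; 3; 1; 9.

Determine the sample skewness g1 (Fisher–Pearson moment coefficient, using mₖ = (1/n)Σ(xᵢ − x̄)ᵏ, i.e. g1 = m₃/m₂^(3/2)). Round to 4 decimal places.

1.5682

x̄ = (9 + 4 + 28 + 7 + 3 + 1 + 9) / 7 = 8.7143
deviations (xᵢ − x̄): 0.2857, -4.7143, 19.2857, -1.7143, -5.7143, -7.7143, 0.2857
Σ(xᵢ − x̄)² = 489.4286 ⇒ m₂ = 489.4286/7 = 69.91837
Σ(xᵢ − x̄)³ = 6417.6735 ⇒ m₃ = 6417.6735/7 = 916.81050
m₂^(3/2) = 69.91837^(1.5) = 584.63784
g1 = m₃ / m₂^(3/2) = 916.81050 / 584.63784 ≈ 1.5682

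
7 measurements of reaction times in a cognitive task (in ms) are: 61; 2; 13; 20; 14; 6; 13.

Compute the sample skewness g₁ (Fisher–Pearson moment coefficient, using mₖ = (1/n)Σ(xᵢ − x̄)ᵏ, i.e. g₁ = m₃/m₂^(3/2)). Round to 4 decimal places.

x̄ = (61 + 2 + 13 + 20 + 14 + 6 + 13) / 7 = 18.4286
deviations (xᵢ − x̄): 42.5714, -16.4286, -5.4286, 1.5714, -4.4286, -12.4286, -5.4286
Σ(xᵢ − x̄)² = 2317.7143 ⇒ m₂ = 2317.7143/7 = 331.10204
Σ(xᵢ − x̄)³ = 70396.5306 ⇒ m₃ = 70396.5306/7 = 10056.64723
m₂^(3/2) = 331.10204^(1.5) = 6024.80211
g₁ = m₃ / m₂^(3/2) = 10056.64723 / 6024.80211 ≈ 1.6692

1.6692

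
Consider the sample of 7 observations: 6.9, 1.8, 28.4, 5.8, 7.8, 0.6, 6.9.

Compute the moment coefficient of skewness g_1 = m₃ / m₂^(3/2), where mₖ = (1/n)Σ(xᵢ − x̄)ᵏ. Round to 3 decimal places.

x̄ = (6.9 + 1.8 + 28.4 + 5.8 + 7.8 + 0.6 + 6.9) / 7 = 8.3143
deviations (xᵢ − x̄): -1.4143, -6.5143, 20.0857, -2.5143, -0.5143, -7.7143, -1.4143
Σ(xᵢ − x̄)² = 515.9686 ⇒ m₂ = 515.9686/7 = 73.70980
Σ(xᵢ − x̄)³ = 7346.0920 ⇒ m₃ = 7346.0920/7 = 1049.44172
m₂^(3/2) = 73.70980^(1.5) = 632.83110
g_1 = m₃ / m₂^(3/2) = 1049.44172 / 632.83110 ≈ 1.658

1.658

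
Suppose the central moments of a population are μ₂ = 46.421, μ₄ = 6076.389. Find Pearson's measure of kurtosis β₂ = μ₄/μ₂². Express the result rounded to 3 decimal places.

2.820

μ₂² = 46.421² = 2154.90924
μ₄/μ₂² = 6076.389 / 2154.90924 = 2.81979
β₂ ≈ 2.820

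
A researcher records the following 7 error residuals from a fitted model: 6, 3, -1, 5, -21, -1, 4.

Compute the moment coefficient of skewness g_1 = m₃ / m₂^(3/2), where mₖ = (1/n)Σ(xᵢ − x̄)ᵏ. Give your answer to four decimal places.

x̄ = (6 + 3 - 1 + 5 - 21 - 1 + 4) / 7 = -0.7143
deviations (xᵢ − x̄): 6.7143, 3.7143, -0.2857, 5.7143, -20.2857, -0.2857, 4.7143
Σ(xᵢ − x̄)² = 525.4286 ⇒ m₂ = 525.4286/7 = 75.06122
Σ(xᵢ − x̄)³ = -7702.5306 ⇒ m₃ = -7702.5306/7 = -1100.36152
m₂^(3/2) = 75.06122^(1.5) = 650.31454
g_1 = m₃ / m₂^(3/2) = -1100.36152 / 650.31454 ≈ -1.6920

-1.6920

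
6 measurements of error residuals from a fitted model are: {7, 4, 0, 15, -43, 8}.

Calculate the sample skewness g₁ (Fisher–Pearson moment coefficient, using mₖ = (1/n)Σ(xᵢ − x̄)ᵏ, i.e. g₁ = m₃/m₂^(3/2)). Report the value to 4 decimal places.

-1.5622

x̄ = (7 + 4 + 0 + 15 - 43 + 8) / 6 = -1.5000
deviations (xᵢ − x̄): 8.5000, 5.5000, 1.5000, 16.5000, -41.5000, 9.5000
Σ(xᵢ − x̄)² = 2189.5000 ⇒ m₂ = 2189.5000/6 = 364.91667
Σ(xᵢ − x̄)³ = -65340.0000 ⇒ m₃ = -65340.0000/6 = -10890.00000
m₂^(3/2) = 364.91667^(1.5) = 6970.92722
g₁ = m₃ / m₂^(3/2) = -10890.00000 / 6970.92722 ≈ -1.5622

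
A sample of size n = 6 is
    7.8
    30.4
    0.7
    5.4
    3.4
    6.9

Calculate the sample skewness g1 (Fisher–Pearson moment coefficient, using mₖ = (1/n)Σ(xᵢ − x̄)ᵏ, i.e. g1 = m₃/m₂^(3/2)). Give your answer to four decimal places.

1.5593

x̄ = (7.8 + 30.4 + 0.7 + 5.4 + 3.4 + 6.9) / 6 = 9.1000
deviations (xᵢ − x̄): -1.3000, 21.3000, -8.4000, -3.7000, -5.7000, -2.2000
Σ(xᵢ − x̄)² = 576.9600 ⇒ m₂ = 576.9600/6 = 96.16000
Σ(xᵢ − x̄)³ = 8822.2020 ⇒ m₃ = 8822.2020/6 = 1470.36700
m₂^(3/2) = 96.16000^(1.5) = 942.95655
g1 = m₃ / m₂^(3/2) = 1470.36700 / 942.95655 ≈ 1.5593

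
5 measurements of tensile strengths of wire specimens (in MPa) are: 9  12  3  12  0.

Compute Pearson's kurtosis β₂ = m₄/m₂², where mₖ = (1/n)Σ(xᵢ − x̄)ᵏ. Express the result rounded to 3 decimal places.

x̄ = 7.2000
Σ(xᵢ − x̄)² = 118.8000 ⇒ m₂ = 23.76000
Σ(xᵢ − x̄)⁴ = 4070.7360 ⇒ m₄ = 814.14720
m₂² = 564.53760
β₂ = m₄/m₂² = 814.14720 / 564.53760 ≈ 1.442

1.442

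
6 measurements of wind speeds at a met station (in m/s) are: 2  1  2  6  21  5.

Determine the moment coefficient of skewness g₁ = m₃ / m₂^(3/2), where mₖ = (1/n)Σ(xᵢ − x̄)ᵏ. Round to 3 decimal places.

x̄ = (2 + 1 + 2 + 6 + 21 + 5) / 6 = 6.1667
deviations (xᵢ − x̄): -4.1667, -5.1667, -4.1667, -0.1667, 14.8333, -1.1667
Σ(xᵢ − x̄)² = 282.8333 ⇒ m₂ = 282.8333/6 = 47.13889
Σ(xᵢ − x̄)³ = 2979.5556 ⇒ m₃ = 2979.5556/6 = 496.59259
m₂^(3/2) = 47.13889^(1.5) = 323.64508
g₁ = m₃ / m₂^(3/2) = 496.59259 / 323.64508 ≈ 1.534

1.534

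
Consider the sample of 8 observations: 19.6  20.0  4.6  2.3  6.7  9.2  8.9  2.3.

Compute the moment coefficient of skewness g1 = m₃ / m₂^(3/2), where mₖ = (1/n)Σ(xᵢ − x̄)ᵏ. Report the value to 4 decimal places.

0.7049

x̄ = (19.6 + 20.0 + 4.6 + 2.3 + 6.7 + 9.2 + 8.9 + 2.3) / 8 = 9.2000
deviations (xᵢ − x̄): 10.4000, 10.8000, -4.6000, -6.9000, -2.5000, 0.0000, -0.3000, -6.9000
Σ(xᵢ − x̄)² = 347.5200 ⇒ m₂ = 347.5200/8 = 43.44000
Σ(xᵢ − x̄)³ = 1614.5700 ⇒ m₃ = 1614.5700/8 = 201.82125
m₂^(3/2) = 43.44000^(1.5) = 286.30882
g1 = m₃ / m₂^(3/2) = 201.82125 / 286.30882 ≈ 0.7049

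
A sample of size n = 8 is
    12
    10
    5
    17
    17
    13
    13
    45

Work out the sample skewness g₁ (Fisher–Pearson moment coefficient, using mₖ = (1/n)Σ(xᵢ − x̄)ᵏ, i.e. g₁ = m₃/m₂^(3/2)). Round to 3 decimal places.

1.807

x̄ = (12 + 10 + 5 + 17 + 17 + 13 + 13 + 45) / 8 = 16.5000
deviations (xᵢ − x̄): -4.5000, -6.5000, -11.5000, 0.5000, 0.5000, -3.5000, -3.5000, 28.5000
Σ(xᵢ − x̄)² = 1032.0000 ⇒ m₂ = 1032.0000/8 = 129.00000
Σ(xᵢ − x̄)³ = 21177.0000 ⇒ m₃ = 21177.0000/8 = 2647.12500
m₂^(3/2) = 129.00000^(1.5) = 1465.15835
g₁ = m₃ / m₂^(3/2) = 2647.12500 / 1465.15835 ≈ 1.807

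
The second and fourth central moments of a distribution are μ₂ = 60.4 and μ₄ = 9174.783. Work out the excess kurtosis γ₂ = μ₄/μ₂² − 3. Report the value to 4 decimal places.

-0.4851

μ₂² = 60.4² = 3648.16000
μ₄/μ₂² = 9174.783 / 3648.16000 = 2.51491
γ₂ = 2.51491 − 3 ≈ -0.4851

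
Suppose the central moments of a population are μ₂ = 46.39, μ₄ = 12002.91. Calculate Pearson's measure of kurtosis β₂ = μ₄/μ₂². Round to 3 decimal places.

μ₂² = 46.39² = 2152.03210
μ₄/μ₂² = 12002.91 / 2152.03210 = 5.57748
β₂ ≈ 5.577

5.577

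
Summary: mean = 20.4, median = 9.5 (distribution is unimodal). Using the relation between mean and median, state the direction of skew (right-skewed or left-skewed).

right-skewed

mean − median = 20.4 − 9.5 = 10.9
mean > median ⇒ the longer tail is on the right ⇒ right-skewed (positively skewed).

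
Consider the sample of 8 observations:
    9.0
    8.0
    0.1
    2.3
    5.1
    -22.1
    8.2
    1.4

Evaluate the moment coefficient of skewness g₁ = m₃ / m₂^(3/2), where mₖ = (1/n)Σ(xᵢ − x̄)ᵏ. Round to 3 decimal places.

-1.787

x̄ = (9.0 + 8.0 + 0.1 + 2.3 + 5.1 - 22.1 + 8.2 + 1.4) / 8 = 1.5000
deviations (xᵢ − x̄): 7.5000, 6.5000, -1.4000, 0.8000, 3.6000, -23.6000, 6.7000, -0.1000
Σ(xᵢ − x̄)² = 715.9200 ⇒ m₂ = 715.9200/8 = 89.49000
Σ(xᵢ − x̄)³ = -12102.5700 ⇒ m₃ = -12102.5700/8 = -1512.82125
m₂^(3/2) = 89.49000^(1.5) = 846.56783
g₁ = m₃ / m₂^(3/2) = -1512.82125 / 846.56783 ≈ -1.787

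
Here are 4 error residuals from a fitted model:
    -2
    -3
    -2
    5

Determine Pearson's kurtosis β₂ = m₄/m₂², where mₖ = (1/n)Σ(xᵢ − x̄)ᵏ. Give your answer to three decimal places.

x̄ = -0.5000
Σ(xᵢ − x̄)² = 41.0000 ⇒ m₂ = 10.25000
Σ(xᵢ − x̄)⁴ = 964.2500 ⇒ m₄ = 241.06250
m₂² = 105.06250
β₂ = m₄/m₂² = 241.06250 / 105.06250 ≈ 2.294

2.294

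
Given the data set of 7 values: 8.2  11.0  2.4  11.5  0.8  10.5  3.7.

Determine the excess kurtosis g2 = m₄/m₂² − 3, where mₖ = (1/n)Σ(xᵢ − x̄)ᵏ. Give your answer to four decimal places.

x̄ = 6.8714
Σ(xᵢ − x̄)² = 120.3143 ⇒ m₂ = 17.18776
Σ(xᵢ − x̄)⁴ = 2785.7170 ⇒ m₄ = 397.95957
m₂² = 295.41893
g2 = m₄/m₂² − 3 = 1.34710 − 3 ≈ -1.6529

-1.6529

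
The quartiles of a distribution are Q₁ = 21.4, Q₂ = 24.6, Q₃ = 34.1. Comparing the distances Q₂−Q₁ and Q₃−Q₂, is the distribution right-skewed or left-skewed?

right-skewed

Q₂ − Q₁ = 3.2;  Q₃ − Q₂ = 9.5
Q₃ − Q₂ > Q₂ − Q₁ ⇒ the upper half is more spread out ⇒ right-skewed.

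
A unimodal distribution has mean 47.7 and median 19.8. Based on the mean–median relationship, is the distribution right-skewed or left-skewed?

mean − median = 47.7 − 19.8 = 27.9
mean > median ⇒ the longer tail is on the right ⇒ right-skewed (positively skewed).

right-skewed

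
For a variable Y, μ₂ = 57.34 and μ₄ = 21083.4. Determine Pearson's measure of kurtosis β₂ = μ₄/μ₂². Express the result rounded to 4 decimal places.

6.4125

μ₂² = 57.34² = 3287.87560
μ₄/μ₂² = 21083.4 / 3287.87560 = 6.41247
β₂ ≈ 6.4125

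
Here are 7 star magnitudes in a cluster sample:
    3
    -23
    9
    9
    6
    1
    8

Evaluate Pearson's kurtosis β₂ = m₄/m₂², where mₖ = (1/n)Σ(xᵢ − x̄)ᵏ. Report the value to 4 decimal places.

4.5085

x̄ = 1.8571
Σ(xᵢ − x̄)² = 776.8571 ⇒ m₂ = 110.97959
Σ(xᵢ − x̄)⁴ = 388699.5627 ⇒ m₄ = 55528.50895
m₂² = 12316.46980
β₂ = m₄/m₂² = 55528.50895 / 12316.46980 ≈ 4.5085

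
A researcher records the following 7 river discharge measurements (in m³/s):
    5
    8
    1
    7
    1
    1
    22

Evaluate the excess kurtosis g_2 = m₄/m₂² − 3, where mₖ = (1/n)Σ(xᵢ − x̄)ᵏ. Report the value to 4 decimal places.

0.8140

x̄ = 6.4286
Σ(xᵢ − x̄)² = 335.7143 ⇒ m₂ = 47.95918
Σ(xᵢ − x̄)⁴ = 61407.1079 ⇒ m₄ = 8772.44398
m₂² = 2300.08330
g_2 = m₄/m₂² − 3 = 3.81397 − 3 ≈ 0.8140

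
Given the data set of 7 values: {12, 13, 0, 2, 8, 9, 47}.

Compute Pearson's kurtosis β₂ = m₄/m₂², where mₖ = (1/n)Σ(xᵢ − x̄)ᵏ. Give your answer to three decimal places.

x̄ = 13.0000
Σ(xᵢ − x̄)² = 1488.0000 ⇒ m₂ = 212.57143
Σ(xᵢ − x̄)⁴ = 1380420.0000 ⇒ m₄ = 197202.85714
m₂² = 45186.61224
β₂ = m₄/m₂² = 197202.85714 / 45186.61224 ≈ 4.364

4.364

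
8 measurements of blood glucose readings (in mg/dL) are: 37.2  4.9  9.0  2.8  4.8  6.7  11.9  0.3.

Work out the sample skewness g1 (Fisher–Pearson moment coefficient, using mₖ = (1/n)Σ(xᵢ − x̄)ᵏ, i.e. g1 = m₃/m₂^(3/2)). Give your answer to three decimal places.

x̄ = (37.2 + 4.9 + 9.0 + 2.8 + 4.8 + 6.7 + 11.9 + 0.3) / 8 = 9.7000
deviations (xᵢ − x̄): 27.5000, -4.8000, -0.7000, -6.9000, -4.9000, -3.0000, 2.2000, -9.4000
Σ(xᵢ − x̄)² = 953.6000 ⇒ m₂ = 953.6000/8 = 119.20000
Σ(xᵢ − x̄)³ = 19392.8460 ⇒ m₃ = 19392.8460/8 = 2424.10575
m₂^(3/2) = 119.20000^(1.5) = 1301.41073
g1 = m₃ / m₂^(3/2) = 2424.10575 / 1301.41073 ≈ 1.863

1.863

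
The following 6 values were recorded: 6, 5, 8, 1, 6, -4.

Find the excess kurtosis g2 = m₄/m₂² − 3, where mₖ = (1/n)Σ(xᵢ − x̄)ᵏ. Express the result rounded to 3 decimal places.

x̄ = 3.6667
Σ(xᵢ − x̄)² = 97.3333 ⇒ m₂ = 16.22222
Σ(xᵢ − x̄)⁴ = 3920.4444 ⇒ m₄ = 653.40741
m₂² = 263.16049
g2 = m₄/m₂² − 3 = 2.48292 − 3 ≈ -0.517

-0.517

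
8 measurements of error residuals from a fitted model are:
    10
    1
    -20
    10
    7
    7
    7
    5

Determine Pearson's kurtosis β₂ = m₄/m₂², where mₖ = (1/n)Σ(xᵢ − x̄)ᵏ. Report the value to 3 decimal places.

5.213

x̄ = 3.3750
Σ(xᵢ − x̄)² = 681.8750 ⇒ m₂ = 85.23438
Σ(xᵢ − x̄)⁴ = 302952.3066 ⇒ m₄ = 37869.03833
m₂² = 7264.89868
β₂ = m₄/m₂² = 37869.03833 / 7264.89868 ≈ 5.213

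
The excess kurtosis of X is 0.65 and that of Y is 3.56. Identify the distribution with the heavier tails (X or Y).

Higher excess kurtosis ⇒ heavier tails relative to the normal distribution.
0.65 vs 3.56: the larger is 3.56, so Y has heavier tails.

Y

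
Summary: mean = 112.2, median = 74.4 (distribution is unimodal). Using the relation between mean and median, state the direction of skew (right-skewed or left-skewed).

mean − median = 112.2 − 74.4 = 37.8
mean > median ⇒ the longer tail is on the right ⇒ right-skewed (positively skewed).

right-skewed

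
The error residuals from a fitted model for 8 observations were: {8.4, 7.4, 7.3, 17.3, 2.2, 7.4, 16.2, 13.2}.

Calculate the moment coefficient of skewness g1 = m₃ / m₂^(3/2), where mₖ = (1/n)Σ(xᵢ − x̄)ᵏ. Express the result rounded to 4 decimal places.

0.1877

x̄ = (8.4 + 7.4 + 7.3 + 17.3 + 2.2 + 7.4 + 16.2 + 13.2) / 8 = 9.9250
deviations (xᵢ − x̄): -1.5250, -2.5250, -2.6250, 7.3750, -7.7250, -2.5250, 6.2750, 3.2750
Σ(xᵢ − x̄)² = 186.1350 ⇒ m₂ = 186.1350/8 = 23.26688
Σ(xᵢ − x̄)³ = 168.5137 ⇒ m₃ = 168.5137/8 = 21.06422
m₂^(3/2) = 23.26688^(1.5) = 112.22951
g1 = m₃ / m₂^(3/2) = 21.06422 / 112.22951 ≈ 0.1877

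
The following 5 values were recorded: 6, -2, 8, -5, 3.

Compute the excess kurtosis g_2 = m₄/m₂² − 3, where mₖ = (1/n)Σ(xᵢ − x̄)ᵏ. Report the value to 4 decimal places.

-1.4882

x̄ = 2.0000
Σ(xᵢ − x̄)² = 118.0000 ⇒ m₂ = 23.60000
Σ(xᵢ − x̄)⁴ = 4210.0000 ⇒ m₄ = 842.00000
m₂² = 556.96000
g_2 = m₄/m₂² − 3 = 1.51178 − 3 ≈ -1.4882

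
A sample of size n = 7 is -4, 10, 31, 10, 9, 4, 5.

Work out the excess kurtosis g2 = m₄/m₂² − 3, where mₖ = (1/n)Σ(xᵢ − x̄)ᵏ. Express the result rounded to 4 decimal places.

0.6851

x̄ = 9.2857
Σ(xᵢ − x̄)² = 695.4286 ⇒ m₂ = 99.34694
Σ(xᵢ − x̄)⁴ = 254596.1866 ⇒ m₄ = 36370.88380
m₂² = 9869.81424
g2 = m₄/m₂² − 3 = 3.68506 − 3 ≈ 0.6851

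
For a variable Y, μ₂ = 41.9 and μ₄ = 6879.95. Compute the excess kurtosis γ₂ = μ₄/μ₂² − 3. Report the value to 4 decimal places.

μ₂² = 41.9² = 1755.61000
μ₄/μ₂² = 6879.95 / 1755.61000 = 3.91884
γ₂ = 3.91884 − 3 ≈ 0.9188

0.9188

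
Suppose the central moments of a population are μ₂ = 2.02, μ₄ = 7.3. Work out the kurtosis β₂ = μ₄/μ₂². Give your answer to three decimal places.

1.789

μ₂² = 2.02² = 4.08040
μ₄/μ₂² = 7.3 / 4.08040 = 1.78904
β₂ ≈ 1.789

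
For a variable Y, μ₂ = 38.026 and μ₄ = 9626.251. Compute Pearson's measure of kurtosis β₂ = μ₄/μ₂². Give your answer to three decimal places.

6.657

μ₂² = 38.026² = 1445.97668
μ₄/μ₂² = 9626.251 / 1445.97668 = 6.65727
β₂ ≈ 6.657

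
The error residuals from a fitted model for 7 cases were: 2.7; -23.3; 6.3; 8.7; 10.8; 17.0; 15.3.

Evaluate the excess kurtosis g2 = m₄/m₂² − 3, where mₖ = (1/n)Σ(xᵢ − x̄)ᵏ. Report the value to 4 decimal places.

x̄ = 5.3571
Σ(xᵢ − x̄)² = 1104.3971 ⇒ m₂ = 157.77102
Σ(xᵢ − x̄)⁴ = 703623.7082 ⇒ m₄ = 100517.67260
m₂² = 24891.69488
g2 = m₄/m₂² − 3 = 4.03820 − 3 ≈ 1.0382

1.0382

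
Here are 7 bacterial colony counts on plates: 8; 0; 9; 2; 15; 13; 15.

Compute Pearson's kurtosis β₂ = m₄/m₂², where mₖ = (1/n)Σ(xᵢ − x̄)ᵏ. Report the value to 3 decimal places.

x̄ = 8.8571
Σ(xᵢ − x̄)² = 218.8571 ⇒ m₂ = 31.26531
Σ(xᵢ − x̄)⁴ = 11508.0933 ⇒ m₄ = 1644.01333
m₂² = 977.51937
β₂ = m₄/m₂² = 1644.01333 / 977.51937 ≈ 1.682

1.682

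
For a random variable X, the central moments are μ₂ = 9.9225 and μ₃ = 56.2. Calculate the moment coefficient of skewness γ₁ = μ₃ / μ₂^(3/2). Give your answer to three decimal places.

σ = √μ₂ = √9.9225 = 3.15000
σ³ = μ₂^(3/2) = 31.25587
γ₁ = μ₃/σ³ = 56.2 / 31.25587 ≈ 1.798

1.798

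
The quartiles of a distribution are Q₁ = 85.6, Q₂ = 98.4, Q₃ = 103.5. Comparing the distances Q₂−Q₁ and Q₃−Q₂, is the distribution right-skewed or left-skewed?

left-skewed

Q₂ − Q₁ = 12.8;  Q₃ − Q₂ = 5.1
Q₂ − Q₁ > Q₃ − Q₂ ⇒ the lower half is more spread out ⇒ left-skewed.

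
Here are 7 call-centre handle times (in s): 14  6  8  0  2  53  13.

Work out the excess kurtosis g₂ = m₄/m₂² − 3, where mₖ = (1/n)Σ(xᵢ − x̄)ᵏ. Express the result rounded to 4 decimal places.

x̄ = 13.7143
Σ(xᵢ − x̄)² = 1961.4286 ⇒ m₂ = 280.20408
Σ(xᵢ − x̄)⁴ = 2440795.9825 ⇒ m₄ = 348685.14036
m₂² = 78514.32736
g₂ = m₄/m₂² − 3 = 4.44104 − 3 ≈ 1.4410

1.4410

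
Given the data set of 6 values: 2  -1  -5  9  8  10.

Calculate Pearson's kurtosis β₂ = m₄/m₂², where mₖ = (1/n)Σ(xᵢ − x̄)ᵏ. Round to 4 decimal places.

x̄ = 3.8333
Σ(xᵢ − x̄)² = 186.8333 ⇒ m₂ = 31.13889
Σ(xᵢ − x̄)⁴ = 9105.4861 ⇒ m₄ = 1517.58102
m₂² = 969.63040
β₂ = m₄/m₂² = 1517.58102 / 969.63040 ≈ 1.5651

1.5651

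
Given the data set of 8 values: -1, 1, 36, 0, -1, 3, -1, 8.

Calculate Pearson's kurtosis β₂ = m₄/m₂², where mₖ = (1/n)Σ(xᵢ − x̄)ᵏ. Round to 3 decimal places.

5.477

x̄ = 5.6250
Σ(xᵢ − x̄)² = 1119.8750 ⇒ m₂ = 139.98438
Σ(xᵢ − x̄)⁴ = 858582.8691 ⇒ m₄ = 107322.85864
m₂² = 19595.62524
β₂ = m₄/m₂² = 107322.85864 / 19595.62524 ≈ 5.477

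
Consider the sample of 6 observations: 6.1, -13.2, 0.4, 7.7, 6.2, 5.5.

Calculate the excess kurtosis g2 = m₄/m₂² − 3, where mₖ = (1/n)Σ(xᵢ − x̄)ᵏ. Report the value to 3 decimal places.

0.478

x̄ = 2.1167
Σ(xᵢ − x̄)² = 312.7083 ⇒ m₂ = 52.11806
Σ(xᵢ − x̄)⁴ = 56678.5706 ⇒ m₄ = 9446.42844
m₂² = 2716.29171
g2 = m₄/m₂² − 3 = 3.47769 − 3 ≈ 0.478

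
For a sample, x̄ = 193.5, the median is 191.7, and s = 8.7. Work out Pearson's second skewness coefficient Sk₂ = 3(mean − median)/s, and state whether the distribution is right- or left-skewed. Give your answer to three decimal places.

Sk₂ = 3(193.5 − 191.7) / 8.7 = 3 × 1.8000 / 8.7
    = 5.4000 / 8.7 ≈ 0.621
Sk₂ > 0 ⇒ mean > median ⇒ right-skewed (positive skew).

0.621, right-skewed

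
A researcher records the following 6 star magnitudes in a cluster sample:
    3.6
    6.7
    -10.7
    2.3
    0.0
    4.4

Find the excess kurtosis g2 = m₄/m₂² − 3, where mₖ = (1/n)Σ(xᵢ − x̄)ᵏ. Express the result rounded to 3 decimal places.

x̄ = 1.0500
Σ(xᵢ − x̄)² = 190.3750 ⇒ m₂ = 31.72917
Σ(xᵢ − x̄)⁴ = 20252.1838 ⇒ m₄ = 3375.36397
m₂² = 1006.74002
g2 = m₄/m₂² − 3 = 3.35277 − 3 ≈ 0.353

0.353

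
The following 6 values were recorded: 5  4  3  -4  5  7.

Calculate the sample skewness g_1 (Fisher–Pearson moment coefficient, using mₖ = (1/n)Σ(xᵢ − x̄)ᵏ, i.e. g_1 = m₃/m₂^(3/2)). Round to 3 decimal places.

x̄ = (5 + 4 + 3 - 4 + 5 + 7) / 6 = 3.3333
deviations (xᵢ − x̄): 1.6667, 0.6667, -0.3333, -7.3333, 1.6667, 3.6667
Σ(xᵢ − x̄)² = 73.3333 ⇒ m₂ = 73.3333/6 = 12.22222
Σ(xᵢ − x̄)³ = -335.5556 ⇒ m₃ = -335.5556/6 = -55.92593
m₂^(3/2) = 12.22222^(1.5) = 42.72925
g_1 = m₃ / m₂^(3/2) = -55.92593 / 42.72925 ≈ -1.309

-1.309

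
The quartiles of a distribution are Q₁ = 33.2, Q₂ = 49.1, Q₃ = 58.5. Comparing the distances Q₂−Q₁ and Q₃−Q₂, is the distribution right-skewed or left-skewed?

left-skewed

Q₂ − Q₁ = 15.9;  Q₃ − Q₂ = 9.4
Q₂ − Q₁ > Q₃ − Q₂ ⇒ the lower half is more spread out ⇒ left-skewed.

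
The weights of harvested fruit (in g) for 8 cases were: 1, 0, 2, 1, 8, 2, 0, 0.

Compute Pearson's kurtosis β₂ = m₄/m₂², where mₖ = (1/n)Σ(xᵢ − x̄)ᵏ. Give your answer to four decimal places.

5.0759

x̄ = 1.7500
Σ(xᵢ − x̄)² = 49.5000 ⇒ m₂ = 6.18750
Σ(xᵢ − x̄)⁴ = 1554.6563 ⇒ m₄ = 194.33203
m₂² = 38.28516
β₂ = m₄/m₂² = 194.33203 / 38.28516 ≈ 5.0759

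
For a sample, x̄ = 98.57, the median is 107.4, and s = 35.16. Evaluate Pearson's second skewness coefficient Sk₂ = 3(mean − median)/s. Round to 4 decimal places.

Sk₂ = 3(98.57 − 107.4) / 35.16 = 3 × -8.8300 / 35.16
    = -26.4900 / 35.16 ≈ -0.7534

-0.7534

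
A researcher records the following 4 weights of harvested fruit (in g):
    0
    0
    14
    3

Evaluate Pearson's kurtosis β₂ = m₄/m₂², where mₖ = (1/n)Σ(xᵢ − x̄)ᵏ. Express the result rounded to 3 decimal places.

x̄ = 4.2500
Σ(xᵢ − x̄)² = 132.7500 ⇒ m₂ = 33.18750
Σ(xᵢ − x̄)⁴ = 9691.8281 ⇒ m₄ = 2422.95703
m₂² = 1101.41016
β₂ = m₄/m₂² = 2422.95703 / 1101.41016 ≈ 2.200

2.200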